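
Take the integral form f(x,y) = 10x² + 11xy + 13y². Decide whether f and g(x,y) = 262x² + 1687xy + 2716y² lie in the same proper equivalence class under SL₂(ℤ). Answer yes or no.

D₁ = -399, D₂ = -399
f: translate: b→-9 (≡11 mod 20), so (10,11,13)→(10,-9,12)
f: reduced (well bottom): (10,-9,12) with a≤c, −a<b≤a
g: translate: b→115 (≡1687 mod 524), so (262,1687,2716)→(262,115,13)
g: flip: (262,115,13)→(13,-115,262)
g: translate: b→-11 (≡-115 mod 26), so (13,-115,262)→(13,-11,10)
g: flip: (13,-11,10)→(10,11,13)
g: translate: b→-9 (≡11 mod 20), so (10,11,13)→(10,-9,12)
g: reduced (well bottom): (10,-9,12) with a≤c, −a<b≤a
reduced forms (10, -9, 12) vs (10, -9, 12) ⇒ equivalent

yes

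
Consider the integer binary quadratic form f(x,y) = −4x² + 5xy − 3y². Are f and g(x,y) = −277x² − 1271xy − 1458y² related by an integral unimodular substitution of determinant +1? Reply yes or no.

D₁ = -23, D₂ = -23
f is negative-definite; reduce −f:
−f: translate: b→3 (≡-5 mod 8), so (4,-5,3)→(4,3,2)
−f: flip: (4,3,2)→(2,-3,4)
−f: translate: b→1 (≡-3 mod 4), so (2,-3,4)→(2,1,3)
−f: reduced (well bottom): (2,1,3) with a≤c, −a<b≤a
flip sign back: reduced form of f is (-2,-1,-3)
g is negative-definite; reduce −g:
−g: translate: b→163 (≡1271 mod 554), so (277,1271,1458)→(277,163,24)
−g: flip: (277,163,24)→(24,-163,277)
−g: translate: b→-19 (≡-163 mod 48), so (24,-163,277)→(24,-19,4)
−g: flip: (24,-19,4)→(4,19,24)
−g: translate: b→3 (≡19 mod 8), so (4,19,24)→(4,3,2)
−g: flip: (4,3,2)→(2,-3,4)
−g: translate: b→1 (≡-3 mod 4), so (2,-3,4)→(2,1,3)
−g: reduced (well bottom): (2,1,3) with a≤c, −a<b≤a
flip sign back: reduced form of g is (-2,-1,-3)
reduced forms (-2, -1, -3) vs (-2, -1, -3) ⇒ equivalent

yes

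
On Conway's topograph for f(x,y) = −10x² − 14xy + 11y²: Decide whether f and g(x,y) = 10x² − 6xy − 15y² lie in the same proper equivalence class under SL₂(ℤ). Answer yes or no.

D₁ = 636, D₂ = 636
river cycle of f (length 10): (11, 14, -10), (-10, 6, 15), (15, 24, -1), (-1, 24, 15), (15, 6, -10), (-10, 14, 11), (11, 8, -13), (-13, 18, 6), (6, 18, -13), (-13, 8, 11)
river cycle of g (length 10): (-15, 6, 10), (10, 14, -11), (-11, 8, 13), (13, 18, -6), (-6, 18, 13), (13, 8, -11), (-11, 14, 10), (10, 6, -15), (-15, 24, 1), (1, 24, -15)
cycles differ ⇒ inequivalent

no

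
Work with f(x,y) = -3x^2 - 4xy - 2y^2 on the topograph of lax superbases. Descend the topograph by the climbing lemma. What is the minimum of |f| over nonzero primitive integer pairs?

translate: b→-2 (≡4 mod 6), so (3,4,2)→(3,-2,1)
flip: (3,-2,1)→(1,2,3)
translate: b→0 (≡2 mod 2), so (1,2,3)→(1,0,2)
reduced (well bottom): (1,0,2) with a≤c, −a<b≤a
well minimum |f| = |-1| = 1 (negative-definite)

1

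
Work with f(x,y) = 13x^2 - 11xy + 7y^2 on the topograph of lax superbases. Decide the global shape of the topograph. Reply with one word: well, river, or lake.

D = b²−4ac = (-11)² − 4·13·7 = -243
D < 0 ⇒ definite ⇒ every region one sign ⇒ single well

well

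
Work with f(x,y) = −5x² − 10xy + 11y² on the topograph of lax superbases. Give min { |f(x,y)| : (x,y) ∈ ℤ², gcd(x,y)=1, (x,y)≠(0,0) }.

descent: ρ → (11,10,-5)  [lands on river]
river: ρ → (-5,10,11)
river: ρ → (11,12,-4)
river: ρ → (-4,12,11)
closes: descent 1, river 4
min |a| on river = 4

4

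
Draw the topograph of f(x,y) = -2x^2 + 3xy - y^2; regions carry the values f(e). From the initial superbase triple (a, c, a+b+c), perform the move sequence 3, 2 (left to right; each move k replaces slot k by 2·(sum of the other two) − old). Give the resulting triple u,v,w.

start (-2,-1,0) = (f(1,0),f(0,1),f(1,1))
replace slot 3: 2·((-2)+(-1)) − 0 = -6 → (-2,-1,-6)
replace slot 2: 2·((-2)+(-6)) − (-1) = -15 → (-2,-15,-6)

-2,-15,-6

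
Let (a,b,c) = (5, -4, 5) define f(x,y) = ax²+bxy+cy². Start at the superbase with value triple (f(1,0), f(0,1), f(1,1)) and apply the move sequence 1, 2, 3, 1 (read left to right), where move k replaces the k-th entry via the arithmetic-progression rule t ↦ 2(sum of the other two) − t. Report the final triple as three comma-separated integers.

start (5,5,6) = (f(1,0),f(0,1),f(1,1))
replace slot 1: 2·(5+6) − 5 = 17 → (17,5,6)
replace slot 2: 2·(17+6) − 5 = 41 → (17,41,6)
replace slot 3: 2·(17+41) − 6 = 110 → (17,41,110)
replace slot 1: 2·(41+110) − 17 = 285 → (285,41,110)

285,41,110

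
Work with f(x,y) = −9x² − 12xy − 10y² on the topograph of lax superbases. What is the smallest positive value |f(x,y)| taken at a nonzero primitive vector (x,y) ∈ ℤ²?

translate: b→-6 (≡12 mod 18), so (9,12,10)→(9,-6,7)
flip: (9,-6,7)→(7,6,9)
reduced (well bottom): (7,6,9) with a≤c, −a<b≤a
well minimum |f| = |-7| = 7 (negative-definite)

7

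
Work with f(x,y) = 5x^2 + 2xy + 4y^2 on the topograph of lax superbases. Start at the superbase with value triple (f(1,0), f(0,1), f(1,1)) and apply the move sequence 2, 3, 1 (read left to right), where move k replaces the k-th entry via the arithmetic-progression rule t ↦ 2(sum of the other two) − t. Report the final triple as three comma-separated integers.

start (5,4,11) = (f(1,0),f(0,1),f(1,1))
replace slot 2: 2·(5+11) − 4 = 28 → (5,28,11)
replace slot 3: 2·(5+28) − 11 = 55 → (5,28,55)
replace slot 1: 2·(28+55) − 5 = 161 → (161,28,55)

161,28,55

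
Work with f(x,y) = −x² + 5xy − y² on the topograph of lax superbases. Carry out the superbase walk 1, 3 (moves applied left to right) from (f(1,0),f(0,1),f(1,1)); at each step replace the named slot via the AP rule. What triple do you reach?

start (-1,-1,3) = (f(1,0),f(0,1),f(1,1))
replace slot 1: 2·((-1)+3) − (-1) = 5 → (5,-1,3)
replace slot 3: 2·(5+(-1)) − 3 = 5 → (5,-1,5)

5,-1,5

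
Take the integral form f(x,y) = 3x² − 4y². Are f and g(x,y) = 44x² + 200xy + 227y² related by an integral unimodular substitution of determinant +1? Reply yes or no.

D₁ = 48, D₂ = 48
river cycle of f (length 2): (3, 6, -1), (-1, 6, 3)
river cycle of g (length 2): (3, 6, -1), (-1, 6, 3)
cycles coincide ⇒ equivalent

yes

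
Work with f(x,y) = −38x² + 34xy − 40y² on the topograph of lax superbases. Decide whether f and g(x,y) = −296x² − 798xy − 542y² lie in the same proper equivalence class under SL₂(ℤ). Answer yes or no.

D₁ = -4924, D₂ = -4924
f is negative-definite; reduce −f:
−f: reduced (well bottom): (38,-34,40) with a≤c, −a<b≤a
flip sign back: reduced form of f is (-38,34,-40)
g is negative-definite; reduce −g:
−g: translate: b→206 (≡798 mod 592), so (296,798,542)→(296,206,40)
−g: flip: (296,206,40)→(40,-206,296)
−g: translate: b→34 (≡-206 mod 80), so (40,-206,296)→(40,34,38)
−g: flip: (40,34,38)→(38,-34,40)
−g: reduced (well bottom): (38,-34,40) with a≤c, −a<b≤a
flip sign back: reduced form of g is (-38,34,-40)
reduced forms (-38, 34, -40) vs (-38, 34, -40) ⇒ equivalent

yes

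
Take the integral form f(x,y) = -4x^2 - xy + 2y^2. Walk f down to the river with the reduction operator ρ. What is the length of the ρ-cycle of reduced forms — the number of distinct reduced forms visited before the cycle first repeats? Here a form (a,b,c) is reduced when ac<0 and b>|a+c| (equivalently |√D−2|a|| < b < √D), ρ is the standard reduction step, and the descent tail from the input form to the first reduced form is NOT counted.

D = 33, ⌊√D⌋ = 5
descent: ρ → (2,5,-1)  [lands on river]
river: ρ → (-1,5,2)
river: ρ → (2,3,-3)
river: ρ → (-3,3,2)
ρ-cycle length = 4 (tail of 1 descent step not counted)

4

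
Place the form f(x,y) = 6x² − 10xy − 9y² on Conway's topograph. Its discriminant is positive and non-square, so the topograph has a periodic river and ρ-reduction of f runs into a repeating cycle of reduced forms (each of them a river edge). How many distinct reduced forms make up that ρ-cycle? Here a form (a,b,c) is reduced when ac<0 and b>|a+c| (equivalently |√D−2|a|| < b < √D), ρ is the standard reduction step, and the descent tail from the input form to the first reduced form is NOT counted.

D = 316, ⌊√D⌋ = 17
descent: ρ → (-9,10,6)  [lands on river]
river: ρ → (6,14,-5)
river: ρ → (-5,16,3)
river: ρ → (3,14,-10)
river: ρ → (-10,6,7)
river: ρ → (7,8,-9)
ρ-cycle length = 6 (tail of 1 descent step not counted)

6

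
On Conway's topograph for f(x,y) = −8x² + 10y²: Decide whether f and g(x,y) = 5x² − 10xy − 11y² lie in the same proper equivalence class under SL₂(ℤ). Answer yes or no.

D₁ = 320, D₂ = 320
river cycle of f (length 2): (-8, 16, 2), (2, 16, -8)
river cycle of g (length 4): (-11, 10, 5), (5, 10, -11), (-11, 12, 4), (4, 12, -11)
cycles differ ⇒ inequivalent

no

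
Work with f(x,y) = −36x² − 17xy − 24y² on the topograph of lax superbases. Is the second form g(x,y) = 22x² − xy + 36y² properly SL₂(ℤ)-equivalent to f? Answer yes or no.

D₁ = -3167, D₂ = -3167
f is negative-definite; reduce −f:
−f: flip: (36,17,24)→(24,-17,36)
−f: reduced (well bottom): (24,-17,36) with a≤c, −a<b≤a
flip sign back: reduced form of f is (-24,17,-36)
g: reduced (well bottom): (22,-1,36) with a≤c, −a<b≤a
reduced forms (-24, 17, -36) vs (22, -1, 36) ⇒ inequivalent

no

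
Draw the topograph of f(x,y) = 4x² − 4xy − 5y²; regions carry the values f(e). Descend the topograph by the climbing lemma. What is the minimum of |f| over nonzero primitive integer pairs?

descent: ρ → (-5,4,4)  [lands on river]
river: ρ → (4,4,-5)
river: ρ → (-5,6,3)
river: ρ → (3,6,-5)
closes: descent 1, river 4
min |a| on river = 3

3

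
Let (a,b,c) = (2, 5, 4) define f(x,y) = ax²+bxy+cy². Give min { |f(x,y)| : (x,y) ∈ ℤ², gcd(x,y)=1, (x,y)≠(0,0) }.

translate: b→1 (≡5 mod 4), so (2,5,4)→(2,1,1)
flip: (2,1,1)→(1,-1,2)
translate: b→1 (≡-1 mod 2), so (1,-1,2)→(1,1,2)
reduced (well bottom): (1,1,2) with a≤c, −a<b≤a
well minimum = a = 1

1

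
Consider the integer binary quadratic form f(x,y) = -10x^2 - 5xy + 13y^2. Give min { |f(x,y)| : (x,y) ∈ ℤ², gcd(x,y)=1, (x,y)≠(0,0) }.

descent: ρ → (13,5,-10)  [lands on river]
river: ρ → (-10,15,8)
river: ρ → (8,17,-8)
river: ρ → (-8,15,10)
river: ρ → (10,5,-13)
river: ρ → (-13,21,2)
river: ρ → (2,23,-2)
river: ρ → (-2,21,13)
closes: descent 1, river 8
min |a| on river = 2

2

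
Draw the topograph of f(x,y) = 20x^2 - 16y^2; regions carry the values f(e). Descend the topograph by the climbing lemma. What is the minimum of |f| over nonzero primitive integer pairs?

descent: ρ → (-16,32,4)  [lands on river]
river: ρ → (4,32,-16)
closes: descent 1, river 2
min |a| on river = 4

4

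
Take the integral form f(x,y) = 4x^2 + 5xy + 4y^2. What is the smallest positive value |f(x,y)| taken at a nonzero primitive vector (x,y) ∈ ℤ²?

translate: b→-3 (≡5 mod 8), so (4,5,4)→(4,-3,3)
flip: (4,-3,3)→(3,3,4)
reduced (well bottom): (3,3,4) with a≤c, −a<b≤a
well minimum = a = 3

3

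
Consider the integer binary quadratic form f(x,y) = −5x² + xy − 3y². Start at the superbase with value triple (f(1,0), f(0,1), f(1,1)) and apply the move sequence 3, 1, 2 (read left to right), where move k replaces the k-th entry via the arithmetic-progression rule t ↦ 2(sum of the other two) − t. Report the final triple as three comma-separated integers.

start (-5,-3,-7) = (f(1,0),f(0,1),f(1,1))
replace slot 3: 2·((-5)+(-3)) − (-7) = -9 → (-5,-3,-9)
replace slot 1: 2·((-3)+(-9)) − (-5) = -19 → (-19,-3,-9)
replace slot 2: 2·((-19)+(-9)) − (-3) = -53 → (-19,-53,-9)

-19,-53,-9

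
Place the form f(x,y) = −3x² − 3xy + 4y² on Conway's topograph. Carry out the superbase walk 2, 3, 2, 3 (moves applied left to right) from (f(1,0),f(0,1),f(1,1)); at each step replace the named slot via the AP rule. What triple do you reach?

start (-3,4,-2) = (f(1,0),f(0,1),f(1,1))
replace slot 2: 2·((-3)+(-2)) − 4 = -14 → (-3,-14,-2)
replace slot 3: 2·((-3)+(-14)) − (-2) = -32 → (-3,-14,-32)
replace slot 2: 2·((-3)+(-32)) − (-14) = -56 → (-3,-56,-32)
replace slot 3: 2·((-3)+(-56)) − (-32) = -86 → (-3,-56,-86)

-3,-56,-86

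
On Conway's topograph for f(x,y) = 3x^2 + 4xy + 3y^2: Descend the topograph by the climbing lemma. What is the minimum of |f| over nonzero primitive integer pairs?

translate: b→-2 (≡4 mod 6), so (3,4,3)→(3,-2,2)
flip: (3,-2,2)→(2,2,3)
reduced (well bottom): (2,2,3) with a≤c, −a<b≤a
well minimum = a = 2

2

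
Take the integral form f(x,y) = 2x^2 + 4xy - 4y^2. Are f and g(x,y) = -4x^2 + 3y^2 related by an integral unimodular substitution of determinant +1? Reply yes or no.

D₁ = 48, D₂ = 48
river cycle of f (length 2): (-4, 4, 2), (2, 4, -4)
river cycle of g (length 2): (3, 6, -1), (-1, 6, 3)
cycles differ ⇒ inequivalent

no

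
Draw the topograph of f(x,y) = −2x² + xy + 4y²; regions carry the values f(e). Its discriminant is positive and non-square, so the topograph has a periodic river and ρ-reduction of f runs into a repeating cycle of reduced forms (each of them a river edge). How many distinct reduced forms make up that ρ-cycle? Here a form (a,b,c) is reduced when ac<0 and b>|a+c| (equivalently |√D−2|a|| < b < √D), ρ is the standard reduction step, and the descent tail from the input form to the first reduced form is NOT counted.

D = 33, ⌊√D⌋ = 5
descent: ρ → (4,-1,-2)
descent: ρ → (-2,5,1)  [lands on river]
river: ρ → (1,5,-2)
river: ρ → (-2,3,3)
river: ρ → (3,3,-2)
ρ-cycle length = 4 (tail of 2 descent steps not counted)

4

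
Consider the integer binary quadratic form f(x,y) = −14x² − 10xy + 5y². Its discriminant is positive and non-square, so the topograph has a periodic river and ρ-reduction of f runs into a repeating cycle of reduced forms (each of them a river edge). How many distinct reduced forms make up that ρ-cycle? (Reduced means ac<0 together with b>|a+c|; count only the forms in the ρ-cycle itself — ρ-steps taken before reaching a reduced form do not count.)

D = 380, ⌊√D⌋ = 19
descent: ρ → (5,10,-14)  [lands on river]
river: ρ → (-14,18,1)
river: ρ → (1,18,-14)
river: ρ → (-14,10,5)
ρ-cycle length = 4 (tail of 1 descent step not counted)

4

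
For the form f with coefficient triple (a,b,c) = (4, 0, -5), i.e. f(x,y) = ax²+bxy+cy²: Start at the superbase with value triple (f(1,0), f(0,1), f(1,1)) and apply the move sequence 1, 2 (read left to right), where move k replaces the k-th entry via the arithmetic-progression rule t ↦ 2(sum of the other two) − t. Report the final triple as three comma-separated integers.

start (4,-5,-1) = (f(1,0),f(0,1),f(1,1))
replace slot 1: 2·((-5)+(-1)) − 4 = -16 → (-16,-5,-1)
replace slot 2: 2·((-16)+(-1)) − (-5) = -29 → (-16,-29,-1)

-16,-29,-1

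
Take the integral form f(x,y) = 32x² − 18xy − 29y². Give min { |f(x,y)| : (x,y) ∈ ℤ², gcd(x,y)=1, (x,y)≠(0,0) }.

descent: ρ → (-29,18,32)  [lands on river]
river: ρ → (32,46,-15)
river: ρ → (-15,44,35)
river: ρ → (35,26,-24)
river: ρ → (-24,22,37)
river: ρ → (37,52,-9)
river: ρ → (-9,56,25)
river: ρ → (25,44,-21)
river: ρ → (-21,40,29)
river: ρ → (29,18,-32)
river: ρ → (-32,46,15)
river: ρ → (15,44,-35)
river: ρ → (-35,26,24)
river: ρ → (24,22,-37)
river: ρ → (-37,52,9)
river: ρ → (9,56,-25)
river: ρ → (-25,44,21)
river: ρ → (21,40,-29)
closes: descent 1, river 18
min |a| on river = 9

9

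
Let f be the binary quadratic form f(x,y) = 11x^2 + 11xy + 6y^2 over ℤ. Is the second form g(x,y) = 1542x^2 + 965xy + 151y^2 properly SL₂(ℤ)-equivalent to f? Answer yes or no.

D₁ = -143, D₂ = -143
f: flip: (11,11,6)→(6,-11,11)
f: translate: b→1 (≡-11 mod 12), so (6,-11,11)→(6,1,6)
f: reduced (well bottom): (6,1,6) with a≤c, −a<b≤a
g: flip: (1542,965,151)→(151,-965,1542)
g: translate: b→-59 (≡-965 mod 302), so (151,-965,1542)→(151,-59,6)
g: flip: (151,-59,6)→(6,59,151)
g: translate: b→-1 (≡59 mod 12), so (6,59,151)→(6,-1,6)
g: flip: (6,-1,6)→(6,1,6)
g: reduced (well bottom): (6,1,6) with a≤c, −a<b≤a
reduced forms (6, 1, 6) vs (6, 1, 6) ⇒ equivalent

yes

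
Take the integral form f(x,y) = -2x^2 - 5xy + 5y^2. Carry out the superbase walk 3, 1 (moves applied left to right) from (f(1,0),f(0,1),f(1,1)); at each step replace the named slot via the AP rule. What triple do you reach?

start (-2,5,-2) = (f(1,0),f(0,1),f(1,1))
replace slot 3: 2·((-2)+5) − (-2) = 8 → (-2,5,8)
replace slot 1: 2·(5+8) − (-2) = 28 → (28,5,8)

28,5,8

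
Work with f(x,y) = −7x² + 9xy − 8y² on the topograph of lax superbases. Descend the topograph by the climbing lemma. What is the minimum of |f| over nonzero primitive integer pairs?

translate: b→5 (≡-9 mod 14), so (7,-9,8)→(7,5,6)
flip: (7,5,6)→(6,-5,7)
reduced (well bottom): (6,-5,7) with a≤c, −a<b≤a
well minimum |f| = |-6| = 6 (negative-definite)

6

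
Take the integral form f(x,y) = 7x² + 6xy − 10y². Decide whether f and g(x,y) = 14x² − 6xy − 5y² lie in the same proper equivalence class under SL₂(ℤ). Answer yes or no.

D₁ = 316, D₂ = 316
river cycle of f (length 6): (-10, 14, 3), (3, 16, -5), (-5, 14, 6), (6, 10, -9), (-9, 8, 7), (7, 6, -10)
river cycle of g (length 6): (-5, 16, 3), (3, 14, -10), (-10, 6, 7), (7, 8, -9), (-9, 10, 6), (6, 14, -5)
cycles differ ⇒ inequivalent

no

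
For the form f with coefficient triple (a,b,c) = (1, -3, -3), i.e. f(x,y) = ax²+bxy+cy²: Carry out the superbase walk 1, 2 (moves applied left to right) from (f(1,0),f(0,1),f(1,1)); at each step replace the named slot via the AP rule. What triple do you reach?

start (1,-3,-5) = (f(1,0),f(0,1),f(1,1))
replace slot 1: 2·((-3)+(-5)) − 1 = -17 → (-17,-3,-5)
replace slot 2: 2·((-17)+(-5)) − (-3) = -41 → (-17,-41,-5)

-17,-41,-5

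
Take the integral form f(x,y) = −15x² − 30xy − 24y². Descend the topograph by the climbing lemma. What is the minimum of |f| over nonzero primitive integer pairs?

translate: b→0 (≡30 mod 30), so (15,30,24)→(15,0,9)
flip: (15,0,9)→(9,0,15)
reduced (well bottom): (9,0,15) with a≤c, −a<b≤a
well minimum |f| = |-9| = 9 (negative-definite)

9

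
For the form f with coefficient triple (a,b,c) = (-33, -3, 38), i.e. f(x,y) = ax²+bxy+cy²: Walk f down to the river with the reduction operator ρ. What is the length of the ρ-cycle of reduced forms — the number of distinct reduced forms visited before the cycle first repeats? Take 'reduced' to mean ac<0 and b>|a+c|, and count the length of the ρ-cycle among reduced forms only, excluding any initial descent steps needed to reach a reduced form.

D = 5025, ⌊√D⌋ = 70
descent: ρ → (38,3,-33)
descent: ρ → (-33,63,8)  [lands on river]
river: ρ → (8,65,-25)
river: ρ → (-25,35,38)
river: ρ → (38,41,-22)
river: ρ → (-22,47,32)
river: ρ → (32,17,-37)
river: ρ → (-37,57,12)
river: ρ → (12,63,-22)
river: ρ → (-22,69,3)
river: ρ → (3,69,-22)
river: ρ → (-22,63,12)
river: ρ → (12,57,-37)
river: ρ → (-37,17,32)
river: ρ → (32,47,-22)
river: ρ → (-22,41,38)
river: ρ → (38,35,-25)
river: ρ → (-25,65,8)
river: ρ → (8,63,-33)
river: ρ → (-33,69,2)
river: ρ → (2,67,-67)
river: ρ → (-67,67,2)
river: ρ → (2,69,-33)
ρ-cycle length = 22 (tail of 2 descent steps not counted)

22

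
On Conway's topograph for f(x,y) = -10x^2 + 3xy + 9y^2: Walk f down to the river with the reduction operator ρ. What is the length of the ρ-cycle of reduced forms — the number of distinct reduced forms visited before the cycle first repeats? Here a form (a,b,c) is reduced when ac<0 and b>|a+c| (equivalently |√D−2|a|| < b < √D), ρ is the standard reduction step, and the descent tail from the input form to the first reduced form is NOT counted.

D = 369, ⌊√D⌋ = 19
river: ρ → (9,15,-4)
river: ρ → (-4,17,5)
river: ρ → (5,13,-10)
river: ρ → (-10,7,8)
river: ρ → (8,9,-9)
river: ρ → (-9,9,8)
river: ρ → (8,7,-10)
river: ρ → (-10,13,5)
river: ρ → (5,17,-4)
river: ρ → (-4,15,9)
river: ρ → (9,3,-10)
river: ρ → (-10,17,2)
river: ρ → (2,19,-1)
river: ρ → (-1,19,2)
river: ρ → (2,17,-10)
river: ρ → (-10,3,9)
ρ-cycle length = 16 (tail of 0 descent steps not counted)

16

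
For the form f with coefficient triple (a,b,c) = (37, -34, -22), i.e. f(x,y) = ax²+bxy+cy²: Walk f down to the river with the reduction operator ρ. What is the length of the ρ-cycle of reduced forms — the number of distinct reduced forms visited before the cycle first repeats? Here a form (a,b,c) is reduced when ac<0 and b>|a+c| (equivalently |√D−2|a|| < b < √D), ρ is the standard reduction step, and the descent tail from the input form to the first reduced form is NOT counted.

D = 4412, ⌊√D⌋ = 66
descent: ρ → (-22,34,37)  [lands on river]
river: ρ → (37,40,-19)
river: ρ → (-19,36,41)
river: ρ → (41,46,-14)
river: ρ → (-14,66,1)
river: ρ → (1,66,-14)
river: ρ → (-14,46,41)
river: ρ → (41,36,-19)
river: ρ → (-19,40,37)
river: ρ → (37,34,-22)
river: ρ → (-22,54,17)
river: ρ → (17,48,-31)
river: ρ → (-31,14,34)
river: ρ → (34,54,-11)
river: ρ → (-11,56,29)
river: ρ → (29,60,-7)
river: ρ → (-7,66,2)
river: ρ → (2,66,-7)
river: ρ → (-7,60,29)
river: ρ → (29,56,-11)
river: ρ → (-11,54,34)
river: ρ → (34,14,-31)
river: ρ → (-31,48,17)
river: ρ → (17,54,-22)
ρ-cycle length = 24 (tail of 1 descent step not counted)

24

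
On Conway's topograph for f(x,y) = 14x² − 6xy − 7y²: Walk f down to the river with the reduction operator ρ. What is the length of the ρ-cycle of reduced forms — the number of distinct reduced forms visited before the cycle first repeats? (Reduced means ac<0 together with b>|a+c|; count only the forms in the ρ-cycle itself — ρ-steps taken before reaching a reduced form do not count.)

D = 428, ⌊√D⌋ = 20
descent: ρ → (-7,20,1)  [lands on river]
river: ρ → (1,20,-7)
river: ρ → (-7,8,13)
river: ρ → (13,18,-2)
river: ρ → (-2,18,13)
river: ρ → (13,8,-7)
ρ-cycle length = 6 (tail of 1 descent step not counted)

6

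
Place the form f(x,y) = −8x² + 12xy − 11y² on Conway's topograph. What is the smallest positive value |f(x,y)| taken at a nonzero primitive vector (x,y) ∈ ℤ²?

translate: b→4 (≡-12 mod 16), so (8,-12,11)→(8,4,7)
flip: (8,4,7)→(7,-4,8)
reduced (well bottom): (7,-4,8) with a≤c, −a<b≤a
well minimum |f| = |-7| = 7 (negative-definite)

7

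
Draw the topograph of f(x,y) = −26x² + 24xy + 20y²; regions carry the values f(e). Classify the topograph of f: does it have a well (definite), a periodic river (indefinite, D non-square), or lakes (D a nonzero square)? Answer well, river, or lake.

D = b²−4ac = 24² − 4·(-26)·20 = 2656
D > 0 non-square ⇒ indefinite ⇒ periodic river

river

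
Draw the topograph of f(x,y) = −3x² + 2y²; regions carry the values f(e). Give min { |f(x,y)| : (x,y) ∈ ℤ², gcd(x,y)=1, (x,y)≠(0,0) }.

descent: ρ → (2,4,-1)  [lands on river]
river: ρ → (-1,4,2)
closes: descent 1, river 2
min |a| on river = 1

1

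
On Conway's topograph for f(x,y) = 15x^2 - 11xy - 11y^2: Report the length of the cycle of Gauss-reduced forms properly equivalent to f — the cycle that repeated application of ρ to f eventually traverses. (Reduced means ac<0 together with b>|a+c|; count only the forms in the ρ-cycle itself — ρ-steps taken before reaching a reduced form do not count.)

D = 781, ⌊√D⌋ = 27
descent: ρ → (-11,11,15)  [lands on river]
river: ρ → (15,19,-7)
river: ρ → (-7,23,9)
river: ρ → (9,13,-17)
river: ρ → (-17,21,5)
river: ρ → (5,19,-21)
river: ρ → (-21,23,3)
river: ρ → (3,25,-13)
river: ρ → (-13,27,1)
river: ρ → (1,27,-13)
river: ρ → (-13,25,3)
river: ρ → (3,23,-21)
river: ρ → (-21,19,5)
river: ρ → (5,21,-17)
river: ρ → (-17,13,9)
river: ρ → (9,23,-7)
river: ρ → (-7,19,15)
river: ρ → (15,11,-11)
ρ-cycle length = 18 (tail of 1 descent step not counted)

18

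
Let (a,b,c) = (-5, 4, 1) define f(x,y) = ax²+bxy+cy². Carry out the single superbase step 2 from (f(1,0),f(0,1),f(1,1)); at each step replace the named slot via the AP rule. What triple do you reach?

start (-5,1,0) = (f(1,0),f(0,1),f(1,1))
replace slot 2: 2·((-5)+0) − 1 = -11 → (-5,-11,0)

-5,-11,0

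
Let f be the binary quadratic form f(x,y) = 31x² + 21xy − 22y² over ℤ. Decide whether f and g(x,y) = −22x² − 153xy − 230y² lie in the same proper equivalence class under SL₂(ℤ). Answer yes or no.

D₁ = 3169, D₂ = 3169
river cycle of f (length 166): (-22, 23, 30), (30, 37, -15), (-15, 53, 6), (6, 55, -6), (-6, 53, 15), (15, 37, -30), (-30, 23, 22), (22, 21, -31), (-31, 41, 12), (12, 55, -3), … (156 more)
river cycle of g (length 166): (-22, 23, 30), (30, 37, -15), (-15, 53, 6), (6, 55, -6), (-6, 53, 15), (15, 37, -30), (-30, 23, 22), (22, 21, -31), (-31, 41, 12), (12, 55, -3), … (156 more)
cycles coincide ⇒ equivalent

yes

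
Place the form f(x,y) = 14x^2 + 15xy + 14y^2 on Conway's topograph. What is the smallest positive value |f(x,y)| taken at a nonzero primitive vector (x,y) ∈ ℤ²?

translate: b→-13 (≡15 mod 28), so (14,15,14)→(14,-13,13)
flip: (14,-13,13)→(13,13,14)
reduced (well bottom): (13,13,14) with a≤c, −a<b≤a
well minimum = a = 13

13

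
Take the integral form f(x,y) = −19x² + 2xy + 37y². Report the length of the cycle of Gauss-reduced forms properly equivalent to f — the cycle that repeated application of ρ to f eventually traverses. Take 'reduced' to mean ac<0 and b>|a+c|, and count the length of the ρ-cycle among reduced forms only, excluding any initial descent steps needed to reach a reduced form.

D = 2816, ⌊√D⌋ = 53
descent: ρ → (37,-2,-19)
descent: ρ → (-19,40,16)  [lands on river]
river: ρ → (16,24,-35)
river: ρ → (-35,46,5)
river: ρ → (5,44,-44)
river: ρ → (-44,44,5)
river: ρ → (5,46,-35)
river: ρ → (-35,24,16)
river: ρ → (16,40,-19)
river: ρ → (-19,36,20)
river: ρ → (20,44,-11)
river: ρ → (-11,44,20)
river: ρ → (20,36,-19)
ρ-cycle length = 12 (tail of 2 descent steps not counted)

12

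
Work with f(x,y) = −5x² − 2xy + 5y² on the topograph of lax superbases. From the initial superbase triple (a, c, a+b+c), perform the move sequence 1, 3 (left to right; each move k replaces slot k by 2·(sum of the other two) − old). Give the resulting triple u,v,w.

start (-5,5,-2) = (f(1,0),f(0,1),f(1,1))
replace slot 1: 2·(5+(-2)) − (-5) = 11 → (11,5,-2)
replace slot 3: 2·(11+5) − (-2) = 34 → (11,5,34)

11,5,34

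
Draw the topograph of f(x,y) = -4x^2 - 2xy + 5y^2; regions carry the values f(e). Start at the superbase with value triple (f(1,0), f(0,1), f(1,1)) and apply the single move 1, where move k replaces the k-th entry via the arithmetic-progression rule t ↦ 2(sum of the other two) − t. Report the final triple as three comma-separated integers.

start (-4,5,-1) = (f(1,0),f(0,1),f(1,1))
replace slot 1: 2·(5+(-1)) − (-4) = 12 → (12,5,-1)

12,5,-1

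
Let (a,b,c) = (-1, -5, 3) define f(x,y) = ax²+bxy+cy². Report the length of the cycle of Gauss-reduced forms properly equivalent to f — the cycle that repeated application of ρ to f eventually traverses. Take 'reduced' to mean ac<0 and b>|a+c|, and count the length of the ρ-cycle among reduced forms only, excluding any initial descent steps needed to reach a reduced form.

D = 37, ⌊√D⌋ = 6
descent: ρ → (3,5,-1)  [lands on river]
river: ρ → (-1,5,3)
river: ρ → (3,1,-3)
river: ρ → (-3,5,1)
river: ρ → (1,5,-3)
river: ρ → (-3,1,3)
ρ-cycle length = 6 (tail of 1 descent step not counted)

6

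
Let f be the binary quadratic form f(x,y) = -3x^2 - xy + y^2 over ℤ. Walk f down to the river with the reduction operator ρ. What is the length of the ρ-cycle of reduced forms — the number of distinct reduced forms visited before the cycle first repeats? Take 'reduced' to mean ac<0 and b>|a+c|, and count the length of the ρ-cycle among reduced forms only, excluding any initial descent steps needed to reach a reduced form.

D = 13, ⌊√D⌋ = 3
descent: ρ → (1,3,-1)  [lands on river]
river: ρ → (-1,3,1)
ρ-cycle length = 2 (tail of 1 descent step not counted)

2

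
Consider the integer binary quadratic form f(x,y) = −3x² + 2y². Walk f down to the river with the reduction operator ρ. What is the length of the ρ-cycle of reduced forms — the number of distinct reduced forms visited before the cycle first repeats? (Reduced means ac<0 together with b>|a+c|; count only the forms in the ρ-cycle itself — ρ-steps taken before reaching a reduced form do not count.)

D = 24, ⌊√D⌋ = 4
descent: ρ → (2,4,-1)  [lands on river]
river: ρ → (-1,4,2)
ρ-cycle length = 2 (tail of 1 descent step not counted)

2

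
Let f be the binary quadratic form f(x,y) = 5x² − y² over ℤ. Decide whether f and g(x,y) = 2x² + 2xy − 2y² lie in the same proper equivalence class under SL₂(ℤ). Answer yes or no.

D₁ = 20, D₂ = 20
river cycle of f (length 2): (-1, 4, 1), (1, 4, -1)
river cycle of g (length 2): (-2, 2, 2), (2, 2, -2)
cycles differ ⇒ inequivalent

no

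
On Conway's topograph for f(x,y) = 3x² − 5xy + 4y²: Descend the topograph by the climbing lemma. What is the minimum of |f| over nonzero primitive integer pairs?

translate: b→1 (≡-5 mod 6), so (3,-5,4)→(3,1,2)
flip: (3,1,2)→(2,-1,3)
reduced (well bottom): (2,-1,3) with a≤c, −a<b≤a
well minimum = a = 2

2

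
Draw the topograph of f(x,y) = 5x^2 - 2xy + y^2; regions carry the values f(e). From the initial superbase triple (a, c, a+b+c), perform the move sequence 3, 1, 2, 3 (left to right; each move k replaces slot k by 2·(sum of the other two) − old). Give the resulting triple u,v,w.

start (5,1,4) = (f(1,0),f(0,1),f(1,1))
replace slot 3: 2·(5+1) − 4 = 8 → (5,1,8)
replace slot 1: 2·(1+8) − 5 = 13 → (13,1,8)
replace slot 2: 2·(13+8) − 1 = 41 → (13,41,8)
replace slot 3: 2·(13+41) − 8 = 100 → (13,41,100)

13,41,100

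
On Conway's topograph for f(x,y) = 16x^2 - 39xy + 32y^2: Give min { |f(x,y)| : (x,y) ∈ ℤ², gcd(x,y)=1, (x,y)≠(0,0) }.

translate: b→-7 (≡-39 mod 32), so (16,-39,32)→(16,-7,9)
flip: (16,-7,9)→(9,7,16)
reduced (well bottom): (9,7,16) with a≤c, −a<b≤a
well minimum = a = 9

9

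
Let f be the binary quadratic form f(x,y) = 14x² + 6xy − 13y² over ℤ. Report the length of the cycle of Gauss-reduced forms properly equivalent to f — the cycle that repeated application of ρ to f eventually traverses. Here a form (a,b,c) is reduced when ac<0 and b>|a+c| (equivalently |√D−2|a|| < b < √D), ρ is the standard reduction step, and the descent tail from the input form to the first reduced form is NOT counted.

D = 764, ⌊√D⌋ = 27
river: ρ → (-13,20,7)
river: ρ → (7,22,-10)
river: ρ → (-10,18,11)
river: ρ → (11,26,-2)
river: ρ → (-2,26,11)
river: ρ → (11,18,-10)
river: ρ → (-10,22,7)
river: ρ → (7,20,-13)
river: ρ → (-13,6,14)
river: ρ → (14,22,-5)
river: ρ → (-5,18,22)
river: ρ → (22,26,-1)
river: ρ → (-1,26,22)
river: ρ → (22,18,-5)
river: ρ → (-5,22,14)
river: ρ → (14,6,-13)
ρ-cycle length = 16 (tail of 0 descent steps not counted)

16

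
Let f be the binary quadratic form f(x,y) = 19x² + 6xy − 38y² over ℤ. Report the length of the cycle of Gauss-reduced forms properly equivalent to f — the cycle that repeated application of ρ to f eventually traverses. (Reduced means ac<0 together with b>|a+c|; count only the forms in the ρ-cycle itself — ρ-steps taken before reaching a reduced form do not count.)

D = 2924, ⌊√D⌋ = 54
descent: ρ → (-38,-6,19)
descent: ρ → (19,44,-13)  [lands on river]
river: ρ → (-13,34,34)
river: ρ → (34,34,-13)
river: ρ → (-13,44,19)
river: ρ → (19,32,-25)
river: ρ → (-25,18,26)
river: ρ → (26,34,-17)
river: ρ → (-17,34,26)
river: ρ → (26,18,-25)
river: ρ → (-25,32,19)
ρ-cycle length = 10 (tail of 2 descent steps not counted)

10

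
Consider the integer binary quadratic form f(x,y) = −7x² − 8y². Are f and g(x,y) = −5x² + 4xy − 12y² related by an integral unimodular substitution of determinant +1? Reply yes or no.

D₁ = -224, D₂ = -224
f is negative-definite; reduce −f:
−f: reduced (well bottom): (7,0,8) with a≤c, −a<b≤a
flip sign back: reduced form of f is (-7,0,-8)
g is negative-definite; reduce −g:
−g: reduced (well bottom): (5,-4,12) with a≤c, −a<b≤a
flip sign back: reduced form of g is (-5,4,-12)
reduced forms (-7, 0, -8) vs (-5, 4, -12) ⇒ inequivalent

no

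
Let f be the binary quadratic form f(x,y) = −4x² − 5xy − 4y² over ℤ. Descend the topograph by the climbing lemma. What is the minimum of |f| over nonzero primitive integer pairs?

translate: b→-3 (≡5 mod 8), so (4,5,4)→(4,-3,3)
flip: (4,-3,3)→(3,3,4)
reduced (well bottom): (3,3,4) with a≤c, −a<b≤a
well minimum |f| = |-3| = 3 (negative-definite)

3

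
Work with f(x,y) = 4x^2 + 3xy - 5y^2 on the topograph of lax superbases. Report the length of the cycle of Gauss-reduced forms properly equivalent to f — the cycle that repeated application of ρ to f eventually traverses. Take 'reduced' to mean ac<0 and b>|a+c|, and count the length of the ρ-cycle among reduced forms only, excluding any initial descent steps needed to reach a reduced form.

D = 89, ⌊√D⌋ = 9
river: ρ → (-5,7,2)
river: ρ → (2,9,-1)
river: ρ → (-1,9,2)
river: ρ → (2,7,-5)
river: ρ → (-5,3,4)
river: ρ → (4,5,-4)
river: ρ → (-4,3,5)
river: ρ → (5,7,-2)
river: ρ → (-2,9,1)
river: ρ → (1,9,-2)
river: ρ → (-2,7,5)
river: ρ → (5,3,-4)
river: ρ → (-4,5,4)
river: ρ → (4,3,-5)
ρ-cycle length = 14 (tail of 0 descent steps not counted)

14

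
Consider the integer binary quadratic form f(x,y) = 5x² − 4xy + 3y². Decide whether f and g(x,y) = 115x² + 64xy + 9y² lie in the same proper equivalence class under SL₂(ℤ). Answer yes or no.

D₁ = -44, D₂ = -44
f: flip: (5,-4,3)→(3,4,5)
f: translate: b→-2 (≡4 mod 6), so (3,4,5)→(3,-2,4)
f: reduced (well bottom): (3,-2,4) with a≤c, −a<b≤a
g: flip: (115,64,9)→(9,-64,115)
g: translate: b→8 (≡-64 mod 18), so (9,-64,115)→(9,8,3)
g: flip: (9,8,3)→(3,-8,9)
g: translate: b→-2 (≡-8 mod 6), so (3,-8,9)→(3,-2,4)
g: reduced (well bottom): (3,-2,4) with a≤c, −a<b≤a
reduced forms (3, -2, 4) vs (3, -2, 4) ⇒ equivalent

yes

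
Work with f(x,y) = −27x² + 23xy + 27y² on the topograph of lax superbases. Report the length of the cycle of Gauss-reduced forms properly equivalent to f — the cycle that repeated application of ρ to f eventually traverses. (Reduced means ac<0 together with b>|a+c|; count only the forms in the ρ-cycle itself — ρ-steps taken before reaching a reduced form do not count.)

D = 3445, ⌊√D⌋ = 58
river: ρ → (27,31,-23)
river: ρ → (-23,15,35)
river: ρ → (35,55,-3)
river: ρ → (-3,53,53)
river: ρ → (53,53,-3)
river: ρ → (-3,55,35)
river: ρ → (35,15,-23)
river: ρ → (-23,31,27)
river: ρ → (27,23,-27)
river: ρ → (-27,31,23)
river: ρ → (23,15,-35)
river: ρ → (-35,55,3)
river: ρ → (3,53,-53)
river: ρ → (-53,53,3)
river: ρ → (3,55,-35)
river: ρ → (-35,15,23)
river: ρ → (23,31,-27)
river: ρ → (-27,23,27)
ρ-cycle length = 18 (tail of 0 descent steps not counted)

18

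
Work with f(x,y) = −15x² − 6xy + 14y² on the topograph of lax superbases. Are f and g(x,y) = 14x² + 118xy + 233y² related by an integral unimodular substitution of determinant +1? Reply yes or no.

D₁ = 876, D₂ = 876
river cycle of f (length 6): (14, 6, -15), (-15, 24, 5), (5, 26, -10), (-10, 14, 17), (17, 20, -7), (-7, 22, 14)
river cycle of g (length 6): (14, 6, -15), (-15, 24, 5), (5, 26, -10), (-10, 14, 17), (17, 20, -7), (-7, 22, 14)
cycles coincide ⇒ equivalent

yes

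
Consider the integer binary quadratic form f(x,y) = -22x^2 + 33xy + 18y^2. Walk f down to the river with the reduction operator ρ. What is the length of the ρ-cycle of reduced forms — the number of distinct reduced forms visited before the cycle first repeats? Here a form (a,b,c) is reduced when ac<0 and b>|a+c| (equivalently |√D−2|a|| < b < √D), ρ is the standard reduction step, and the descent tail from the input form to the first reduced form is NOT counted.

D = 2673, ⌊√D⌋ = 51
river: ρ → (18,39,-16)
river: ρ → (-16,25,32)
river: ρ → (32,39,-9)
river: ρ → (-9,51,2)
river: ρ → (2,49,-34)
river: ρ → (-34,19,17)
river: ρ → (17,49,-4)
river: ρ → (-4,47,29)
river: ρ → (29,11,-22)
river: ρ → (-22,33,18)
ρ-cycle length = 10 (tail of 0 descent steps not counted)

10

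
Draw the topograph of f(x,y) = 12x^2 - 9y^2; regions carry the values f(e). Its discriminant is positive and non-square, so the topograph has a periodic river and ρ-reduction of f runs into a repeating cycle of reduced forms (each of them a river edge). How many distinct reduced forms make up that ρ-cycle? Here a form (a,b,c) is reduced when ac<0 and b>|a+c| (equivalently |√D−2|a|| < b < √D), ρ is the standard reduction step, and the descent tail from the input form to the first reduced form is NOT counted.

D = 432, ⌊√D⌋ = 20
descent: ρ → (-9,18,3)  [lands on river]
river: ρ → (3,18,-9)
ρ-cycle length = 2 (tail of 1 descent step not counted)

2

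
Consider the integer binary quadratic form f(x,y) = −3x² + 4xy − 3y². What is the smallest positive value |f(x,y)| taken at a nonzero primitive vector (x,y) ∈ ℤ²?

translate: b→2 (≡-4 mod 6), so (3,-4,3)→(3,2,2)
flip: (3,2,2)→(2,-2,3)
translate: b→2 (≡-2 mod 4), so (2,-2,3)→(2,2,3)
reduced (well bottom): (2,2,3) with a≤c, −a<b≤a
well minimum |f| = |-2| = 2 (negative-definite)

2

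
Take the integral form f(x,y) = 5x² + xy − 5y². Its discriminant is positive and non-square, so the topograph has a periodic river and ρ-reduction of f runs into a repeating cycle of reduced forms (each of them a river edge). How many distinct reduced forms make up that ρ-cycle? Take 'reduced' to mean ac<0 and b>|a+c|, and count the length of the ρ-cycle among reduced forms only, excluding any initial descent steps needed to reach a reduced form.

D = 101, ⌊√D⌋ = 10
river: ρ → (-5,9,1)
river: ρ → (1,9,-5)
river: ρ → (-5,1,5)
river: ρ → (5,9,-1)
river: ρ → (-1,9,5)
river: ρ → (5,1,-5)
ρ-cycle length = 6 (tail of 0 descent steps not counted)

6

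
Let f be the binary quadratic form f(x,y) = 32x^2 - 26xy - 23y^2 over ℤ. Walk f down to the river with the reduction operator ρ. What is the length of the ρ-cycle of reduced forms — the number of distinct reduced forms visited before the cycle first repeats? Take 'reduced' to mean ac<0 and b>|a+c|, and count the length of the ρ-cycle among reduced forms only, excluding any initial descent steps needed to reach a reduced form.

D = 3620, ⌊√D⌋ = 60
descent: ρ → (-23,26,32)  [lands on river]
river: ρ → (32,38,-17)
river: ρ → (-17,30,40)
river: ρ → (40,50,-7)
river: ρ → (-7,48,47)
river: ρ → (47,46,-8)
river: ρ → (-8,50,35)
river: ρ → (35,20,-23)
ρ-cycle length = 8 (tail of 1 descent step not counted)

8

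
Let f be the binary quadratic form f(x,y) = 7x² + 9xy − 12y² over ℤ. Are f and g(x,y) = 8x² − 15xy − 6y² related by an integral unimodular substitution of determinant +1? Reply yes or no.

D₁ = 417, D₂ = 417
river cycle of f (length 18): (-12, 15, 4), (4, 17, -8), (-8, 15, 6), (6, 9, -14), (-14, 19, 1), (1, 19, -14), (-14, 9, 6), (6, 15, -8), (-8, 17, 4), (4, 15, -12), … (8 more)
river cycle of g (length 18): (-6, 15, 8), (8, 17, -4), (-4, 15, 12), (12, 9, -7), (-7, 19, 2), (2, 17, -16), (-16, 15, 3), (3, 15, -16), (-16, 17, 2), (2, 19, -7), … (8 more)
cycles differ ⇒ inequivalent

no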